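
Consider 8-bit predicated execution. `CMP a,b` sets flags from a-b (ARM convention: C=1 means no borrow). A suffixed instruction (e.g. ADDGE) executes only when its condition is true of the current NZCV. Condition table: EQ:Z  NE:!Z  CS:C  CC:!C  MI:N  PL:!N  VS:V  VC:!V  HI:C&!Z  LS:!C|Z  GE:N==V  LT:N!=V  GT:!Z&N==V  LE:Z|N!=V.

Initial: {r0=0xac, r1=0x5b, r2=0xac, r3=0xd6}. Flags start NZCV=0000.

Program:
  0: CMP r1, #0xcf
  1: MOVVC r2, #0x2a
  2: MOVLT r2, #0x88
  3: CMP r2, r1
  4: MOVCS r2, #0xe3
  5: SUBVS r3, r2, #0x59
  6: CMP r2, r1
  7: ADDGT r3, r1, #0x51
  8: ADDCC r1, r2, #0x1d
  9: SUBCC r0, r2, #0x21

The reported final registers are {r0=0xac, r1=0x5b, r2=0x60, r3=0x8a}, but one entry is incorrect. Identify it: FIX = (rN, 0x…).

FIX = (r2, 0xe3)

[0] flags=1001 → (cmp)
[1] flags=1001 VC?F → skip
[2] flags=1001 LT?F → skip
[3] flags=0011 → (cmp)
[4] flags=0011 CS?T → r2=0xe3
[5] flags=0011 VS?T → r3=0x8a
[6] flags=1010 → (cmp)
[7] flags=1010 GT?F → skip
[8] flags=1010 CC?F → skip
[9] flags=1010 CC?F → skip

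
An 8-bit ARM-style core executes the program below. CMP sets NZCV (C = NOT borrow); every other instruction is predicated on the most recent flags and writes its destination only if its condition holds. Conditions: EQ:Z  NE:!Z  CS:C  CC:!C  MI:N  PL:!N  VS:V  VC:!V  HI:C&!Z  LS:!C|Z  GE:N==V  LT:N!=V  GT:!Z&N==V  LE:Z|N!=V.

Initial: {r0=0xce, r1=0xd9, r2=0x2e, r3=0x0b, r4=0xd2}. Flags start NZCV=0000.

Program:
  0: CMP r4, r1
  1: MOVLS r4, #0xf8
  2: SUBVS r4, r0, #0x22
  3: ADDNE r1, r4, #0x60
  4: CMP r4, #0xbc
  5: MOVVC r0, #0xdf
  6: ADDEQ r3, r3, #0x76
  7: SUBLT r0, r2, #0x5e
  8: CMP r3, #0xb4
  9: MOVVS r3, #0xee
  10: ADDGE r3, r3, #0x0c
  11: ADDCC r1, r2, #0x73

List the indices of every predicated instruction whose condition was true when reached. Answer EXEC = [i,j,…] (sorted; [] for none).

EXEC = [1,3,5,10,11]

0: ✓ CMP  NZCV=1000
1: ✓ MOVLS  r4←0xf8
2: · SUBVS
3: ✓ ADDNE  r1←0x58
4: ✓ CMP  NZCV=0010
5: ✓ MOVVC  r0←0xdf
6: · ADDEQ
7: · SUBLT
8: ✓ CMP  NZCV=0000
9: · MOVVS
10: ✓ ADDGE  r3←0x17
11: ✓ ADDCC  r1←0xa1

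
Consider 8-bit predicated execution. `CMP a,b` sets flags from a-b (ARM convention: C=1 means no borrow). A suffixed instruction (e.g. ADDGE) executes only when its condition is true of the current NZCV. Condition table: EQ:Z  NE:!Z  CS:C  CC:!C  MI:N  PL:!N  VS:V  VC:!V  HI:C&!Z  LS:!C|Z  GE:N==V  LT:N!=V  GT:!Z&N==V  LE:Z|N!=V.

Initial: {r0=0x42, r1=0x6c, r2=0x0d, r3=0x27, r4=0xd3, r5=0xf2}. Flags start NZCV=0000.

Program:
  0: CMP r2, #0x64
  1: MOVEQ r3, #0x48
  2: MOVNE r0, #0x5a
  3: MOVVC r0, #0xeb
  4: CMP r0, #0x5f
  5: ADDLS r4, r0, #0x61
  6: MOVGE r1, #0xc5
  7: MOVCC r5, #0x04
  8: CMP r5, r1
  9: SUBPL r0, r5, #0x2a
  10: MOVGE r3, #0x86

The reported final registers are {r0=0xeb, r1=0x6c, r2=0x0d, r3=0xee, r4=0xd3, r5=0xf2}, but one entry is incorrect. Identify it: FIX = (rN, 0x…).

[0] flags=1000 → (cmp)
[1] flags=1000 EQ?F → skip
[2] flags=1000 NE?T → r0=0x5a
[3] flags=1000 VC?T → r0=0xeb
[4] flags=1010 → (cmp)
[5] flags=1010 LS?F → skip
[6] flags=1010 GE?F → skip
[7] flags=1010 CC?F → skip
[8] flags=1010 → (cmp)
[9] flags=1010 PL?F → skip
[10] flags=1010 GE?F → skip

FIX = (r3, 0x27)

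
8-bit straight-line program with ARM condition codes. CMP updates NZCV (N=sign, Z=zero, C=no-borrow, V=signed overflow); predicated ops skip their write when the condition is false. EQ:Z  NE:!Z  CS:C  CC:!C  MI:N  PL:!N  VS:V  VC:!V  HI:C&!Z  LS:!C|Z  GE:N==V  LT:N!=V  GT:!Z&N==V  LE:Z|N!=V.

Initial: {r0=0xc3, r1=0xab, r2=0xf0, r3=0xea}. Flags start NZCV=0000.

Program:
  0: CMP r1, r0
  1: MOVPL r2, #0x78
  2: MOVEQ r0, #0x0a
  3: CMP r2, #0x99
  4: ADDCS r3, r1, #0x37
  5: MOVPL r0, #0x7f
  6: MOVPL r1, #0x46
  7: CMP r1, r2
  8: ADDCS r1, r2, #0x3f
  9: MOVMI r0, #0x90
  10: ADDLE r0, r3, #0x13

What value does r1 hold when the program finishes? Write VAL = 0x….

0: ✓ CMP  NZCV=1000
1: · MOVPL
2: · MOVEQ
3: ✓ CMP  NZCV=0010
4: ✓ ADDCS  r3←0xe2
5: ✓ MOVPL  r0←0x7f
6: ✓ MOVPL  r1←0x46
7: ✓ CMP  NZCV=0000
8: · ADDCS
9: · MOVMI
10: · ADDLE

VAL = 0x46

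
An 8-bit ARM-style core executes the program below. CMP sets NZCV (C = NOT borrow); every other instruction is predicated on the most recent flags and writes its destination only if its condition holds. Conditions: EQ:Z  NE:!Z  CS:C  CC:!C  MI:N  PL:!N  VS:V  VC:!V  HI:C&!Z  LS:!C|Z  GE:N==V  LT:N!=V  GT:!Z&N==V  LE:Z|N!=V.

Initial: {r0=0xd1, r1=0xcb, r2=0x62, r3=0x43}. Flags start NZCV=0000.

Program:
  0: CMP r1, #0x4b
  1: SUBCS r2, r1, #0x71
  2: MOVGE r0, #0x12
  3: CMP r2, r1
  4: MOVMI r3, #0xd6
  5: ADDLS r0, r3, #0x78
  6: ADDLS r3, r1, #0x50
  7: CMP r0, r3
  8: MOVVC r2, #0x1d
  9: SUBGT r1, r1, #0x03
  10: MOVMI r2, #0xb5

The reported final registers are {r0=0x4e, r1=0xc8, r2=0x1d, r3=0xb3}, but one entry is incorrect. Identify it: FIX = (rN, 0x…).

0: ✓ CMP  NZCV=1010
1: ✓ SUBCS  r2←0x5a
2: · MOVGE
3: ✓ CMP  NZCV=1001
4: ✓ MOVMI  r3←0xd6
5: ✓ ADDLS  r0←0x4e
6: ✓ ADDLS  r3←0x1b
7: ✓ CMP  NZCV=0010
8: ✓ MOVVC  r2←0x1d
9: ✓ SUBGT  r1←0xc8
10: · MOVMI

FIX = (r3, 0x1b)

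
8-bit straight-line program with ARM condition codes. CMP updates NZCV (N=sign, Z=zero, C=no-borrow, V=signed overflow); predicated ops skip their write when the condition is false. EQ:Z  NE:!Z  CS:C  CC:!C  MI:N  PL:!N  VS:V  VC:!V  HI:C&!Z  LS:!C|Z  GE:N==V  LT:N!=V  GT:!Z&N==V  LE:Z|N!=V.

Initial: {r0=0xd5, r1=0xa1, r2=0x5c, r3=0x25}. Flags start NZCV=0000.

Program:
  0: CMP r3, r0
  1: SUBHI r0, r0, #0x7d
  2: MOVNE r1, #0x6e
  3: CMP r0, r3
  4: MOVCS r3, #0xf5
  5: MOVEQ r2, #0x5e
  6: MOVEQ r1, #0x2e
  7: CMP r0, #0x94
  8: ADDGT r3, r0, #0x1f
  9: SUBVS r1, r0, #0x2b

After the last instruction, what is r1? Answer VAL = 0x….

0: ✓ CMP  NZCV=0000
1: · SUBHI
2: ✓ MOVNE  r1←0x6e
3: ✓ CMP  NZCV=1010
4: ✓ MOVCS  r3←0xf5
5: · MOVEQ
6: · MOVEQ
7: ✓ CMP  NZCV=0010
8: ✓ ADDGT  r3←0xf4
9: · SUBVS

VAL = 0x6e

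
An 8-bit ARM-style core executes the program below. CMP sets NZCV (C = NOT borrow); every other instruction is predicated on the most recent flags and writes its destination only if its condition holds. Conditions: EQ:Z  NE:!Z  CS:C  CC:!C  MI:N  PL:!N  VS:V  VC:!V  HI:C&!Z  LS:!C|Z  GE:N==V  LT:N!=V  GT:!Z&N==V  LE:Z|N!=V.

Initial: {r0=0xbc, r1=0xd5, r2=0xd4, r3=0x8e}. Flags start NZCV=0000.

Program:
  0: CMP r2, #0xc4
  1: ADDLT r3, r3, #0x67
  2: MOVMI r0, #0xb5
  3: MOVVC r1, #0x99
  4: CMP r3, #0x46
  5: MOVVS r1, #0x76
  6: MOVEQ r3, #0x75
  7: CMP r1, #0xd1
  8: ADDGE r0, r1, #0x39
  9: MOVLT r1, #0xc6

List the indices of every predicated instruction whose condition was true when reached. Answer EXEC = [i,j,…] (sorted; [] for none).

EXEC = [3,5,8]

0: ✓ CMP  NZCV=0010
1: · ADDLT
2: · MOVMI
3: ✓ MOVVC  r1←0x99
4: ✓ CMP  NZCV=0011
5: ✓ MOVVS  r1←0x76
6: · MOVEQ
7: ✓ CMP  NZCV=1001
8: ✓ ADDGE  r0←0xaf
9: · MOVLT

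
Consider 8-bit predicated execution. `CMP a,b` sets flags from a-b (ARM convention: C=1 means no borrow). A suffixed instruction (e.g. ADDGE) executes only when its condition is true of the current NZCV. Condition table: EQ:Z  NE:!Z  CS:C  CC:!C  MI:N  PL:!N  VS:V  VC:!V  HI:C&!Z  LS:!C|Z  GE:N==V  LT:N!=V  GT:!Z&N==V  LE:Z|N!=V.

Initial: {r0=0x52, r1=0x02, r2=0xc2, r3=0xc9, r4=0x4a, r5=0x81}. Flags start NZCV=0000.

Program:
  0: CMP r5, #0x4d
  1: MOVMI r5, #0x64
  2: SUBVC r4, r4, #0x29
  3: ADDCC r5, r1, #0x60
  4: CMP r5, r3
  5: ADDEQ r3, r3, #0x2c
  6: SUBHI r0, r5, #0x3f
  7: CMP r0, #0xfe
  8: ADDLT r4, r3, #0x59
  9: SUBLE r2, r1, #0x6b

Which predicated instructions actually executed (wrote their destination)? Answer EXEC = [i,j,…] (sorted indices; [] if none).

0: ✓ CMP  NZCV=0011
1: · MOVMI
2: · SUBVC
3: · ADDCC
4: ✓ CMP  NZCV=1000
5: · ADDEQ
6: · SUBHI
7: ✓ CMP  NZCV=0000
8: · ADDLT
9: · SUBLE

EXEC = []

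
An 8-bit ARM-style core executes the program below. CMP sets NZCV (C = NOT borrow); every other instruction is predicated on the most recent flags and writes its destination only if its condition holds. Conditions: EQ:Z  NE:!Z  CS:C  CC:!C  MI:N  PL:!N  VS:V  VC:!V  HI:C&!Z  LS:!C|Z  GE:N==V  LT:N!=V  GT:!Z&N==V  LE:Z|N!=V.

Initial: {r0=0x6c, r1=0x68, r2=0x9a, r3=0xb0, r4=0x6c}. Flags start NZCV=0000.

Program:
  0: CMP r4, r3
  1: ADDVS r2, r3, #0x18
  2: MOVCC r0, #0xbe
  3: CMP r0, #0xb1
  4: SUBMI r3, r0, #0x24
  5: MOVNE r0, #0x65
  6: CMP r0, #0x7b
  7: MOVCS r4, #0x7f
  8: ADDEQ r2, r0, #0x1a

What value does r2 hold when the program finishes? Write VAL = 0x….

VAL = 0xc8

[0] flags=1001 → (cmp)
[1] flags=1001 VS?T → r2=0xc8
[2] flags=1001 CC?T → r0=0xbe
[3] flags=0010 → (cmp)
[4] flags=0010 MI?F → skip
[5] flags=0010 NE?T → r0=0x65
[6] flags=1000 → (cmp)
[7] flags=1000 CS?F → skip
[8] flags=1000 EQ?F → skip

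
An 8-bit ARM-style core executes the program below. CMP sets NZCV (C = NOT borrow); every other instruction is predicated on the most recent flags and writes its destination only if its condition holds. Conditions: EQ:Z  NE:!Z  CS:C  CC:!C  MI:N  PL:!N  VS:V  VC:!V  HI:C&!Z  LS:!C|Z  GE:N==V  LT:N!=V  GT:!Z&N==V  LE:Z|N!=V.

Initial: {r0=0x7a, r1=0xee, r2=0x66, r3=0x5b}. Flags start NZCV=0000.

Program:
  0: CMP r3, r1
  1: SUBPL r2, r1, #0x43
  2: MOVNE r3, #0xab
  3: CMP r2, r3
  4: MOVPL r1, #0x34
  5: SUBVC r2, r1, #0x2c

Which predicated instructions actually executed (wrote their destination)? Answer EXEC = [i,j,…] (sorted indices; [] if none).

0: ✓ CMP  NZCV=0000
1: ✓ SUBPL  r2←0xab
2: ✓ MOVNE  r3←0xab
3: ✓ CMP  NZCV=0110
4: ✓ MOVPL  r1←0x34
5: ✓ SUBVC  r2←0x08

EXEC = [1,2,4,5]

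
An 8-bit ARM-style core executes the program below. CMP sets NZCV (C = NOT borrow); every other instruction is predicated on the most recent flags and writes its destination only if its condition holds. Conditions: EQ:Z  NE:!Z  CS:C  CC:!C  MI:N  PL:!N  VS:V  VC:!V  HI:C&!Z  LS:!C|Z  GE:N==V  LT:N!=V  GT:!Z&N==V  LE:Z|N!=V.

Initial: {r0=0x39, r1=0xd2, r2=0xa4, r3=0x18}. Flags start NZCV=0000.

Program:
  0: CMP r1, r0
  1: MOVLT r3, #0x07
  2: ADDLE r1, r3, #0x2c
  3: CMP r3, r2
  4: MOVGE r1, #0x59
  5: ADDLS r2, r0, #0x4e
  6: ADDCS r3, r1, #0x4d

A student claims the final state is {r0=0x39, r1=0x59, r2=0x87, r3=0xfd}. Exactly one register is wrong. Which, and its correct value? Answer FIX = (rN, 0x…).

[0] flags=1010 → (cmp)
[1] flags=1010 LT?T → r3=0x07
[2] flags=1010 LE?T → r1=0x33
[3] flags=0000 → (cmp)
[4] flags=0000 GE?T → r1=0x59
[5] flags=0000 LS?T → r2=0x87
[6] flags=0000 CS?F → skip

FIX = (r3, 0x07)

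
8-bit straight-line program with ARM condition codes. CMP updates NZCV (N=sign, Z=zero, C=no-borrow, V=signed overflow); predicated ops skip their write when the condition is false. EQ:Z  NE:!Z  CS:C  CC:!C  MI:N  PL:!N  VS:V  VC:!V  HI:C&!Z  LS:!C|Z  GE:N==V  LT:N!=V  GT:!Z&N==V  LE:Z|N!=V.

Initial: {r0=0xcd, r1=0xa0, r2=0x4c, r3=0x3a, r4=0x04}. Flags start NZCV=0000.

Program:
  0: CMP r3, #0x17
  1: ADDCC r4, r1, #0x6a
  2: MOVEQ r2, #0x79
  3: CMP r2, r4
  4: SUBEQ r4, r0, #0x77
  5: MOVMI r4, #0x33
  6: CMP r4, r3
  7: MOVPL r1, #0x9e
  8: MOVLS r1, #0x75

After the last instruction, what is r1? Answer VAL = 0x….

[0] flags=0010 → (cmp)
[1] flags=0010 CC?F → skip
[2] flags=0010 EQ?F → skip
[3] flags=0010 → (cmp)
[4] flags=0010 EQ?F → skip
[5] flags=0010 MI?F → skip
[6] flags=1000 → (cmp)
[7] flags=1000 PL?F → skip
[8] flags=1000 LS?T → r1=0x75

VAL = 0x75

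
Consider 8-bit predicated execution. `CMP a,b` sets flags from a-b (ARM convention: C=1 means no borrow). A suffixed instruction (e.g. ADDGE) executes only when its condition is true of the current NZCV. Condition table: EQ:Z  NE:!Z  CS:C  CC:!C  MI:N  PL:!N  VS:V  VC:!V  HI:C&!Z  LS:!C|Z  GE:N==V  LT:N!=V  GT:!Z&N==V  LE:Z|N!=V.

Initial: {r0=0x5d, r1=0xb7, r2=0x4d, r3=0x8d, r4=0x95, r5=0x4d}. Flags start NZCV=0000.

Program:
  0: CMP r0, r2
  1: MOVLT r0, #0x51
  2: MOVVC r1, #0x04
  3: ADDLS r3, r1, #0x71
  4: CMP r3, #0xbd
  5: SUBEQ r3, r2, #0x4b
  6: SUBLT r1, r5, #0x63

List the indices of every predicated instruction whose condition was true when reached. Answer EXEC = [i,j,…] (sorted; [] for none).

0: ✓ CMP  NZCV=0010
1: · MOVLT
2: ✓ MOVVC  r1←0x04
3: · ADDLS
4: ✓ CMP  NZCV=1000
5: · SUBEQ
6: ✓ SUBLT  r1←0xea

EXEC = [2,6]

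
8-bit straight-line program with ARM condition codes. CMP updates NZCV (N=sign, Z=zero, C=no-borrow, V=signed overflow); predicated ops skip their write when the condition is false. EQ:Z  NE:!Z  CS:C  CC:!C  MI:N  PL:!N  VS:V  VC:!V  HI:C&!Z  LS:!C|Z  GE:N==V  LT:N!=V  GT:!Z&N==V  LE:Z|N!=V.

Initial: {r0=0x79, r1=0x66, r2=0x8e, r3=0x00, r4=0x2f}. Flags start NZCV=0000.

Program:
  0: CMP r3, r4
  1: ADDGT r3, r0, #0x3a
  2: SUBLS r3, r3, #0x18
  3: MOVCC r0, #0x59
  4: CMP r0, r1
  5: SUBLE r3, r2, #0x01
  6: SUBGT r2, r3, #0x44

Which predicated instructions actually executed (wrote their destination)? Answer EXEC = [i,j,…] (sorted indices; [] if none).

0: ✓ CMP  NZCV=1000
1: · ADDGT
2: ✓ SUBLS  r3←0xe8
3: ✓ MOVCC  r0←0x59
4: ✓ CMP  NZCV=1000
5: ✓ SUBLE  r3←0x8d
6: · SUBGT

EXEC = [2,3,5]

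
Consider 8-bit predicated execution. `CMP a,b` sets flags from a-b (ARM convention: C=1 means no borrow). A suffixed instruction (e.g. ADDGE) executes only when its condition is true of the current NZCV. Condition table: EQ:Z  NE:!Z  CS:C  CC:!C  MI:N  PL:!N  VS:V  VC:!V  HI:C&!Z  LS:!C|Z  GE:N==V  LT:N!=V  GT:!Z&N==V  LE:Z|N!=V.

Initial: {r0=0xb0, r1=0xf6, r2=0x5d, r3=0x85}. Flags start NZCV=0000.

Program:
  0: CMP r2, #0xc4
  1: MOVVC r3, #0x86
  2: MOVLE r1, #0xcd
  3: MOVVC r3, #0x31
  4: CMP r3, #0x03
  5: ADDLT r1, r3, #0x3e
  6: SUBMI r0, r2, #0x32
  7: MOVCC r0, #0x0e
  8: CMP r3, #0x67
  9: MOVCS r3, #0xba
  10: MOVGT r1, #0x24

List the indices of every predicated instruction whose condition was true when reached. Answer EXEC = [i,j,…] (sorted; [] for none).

[0] flags=1001 → (cmp)
[1] flags=1001 VC?F → skip
[2] flags=1001 LE?F → skip
[3] flags=1001 VC?F → skip
[4] flags=1010 → (cmp)
[5] flags=1010 LT?T → r1=0xc3
[6] flags=1010 MI?T → r0=0x2b
[7] flags=1010 CC?F → skip
[8] flags=0011 → (cmp)
[9] flags=0011 CS?T → r3=0xba
[10] flags=0011 GT?F → skip

EXEC = [5,6,9]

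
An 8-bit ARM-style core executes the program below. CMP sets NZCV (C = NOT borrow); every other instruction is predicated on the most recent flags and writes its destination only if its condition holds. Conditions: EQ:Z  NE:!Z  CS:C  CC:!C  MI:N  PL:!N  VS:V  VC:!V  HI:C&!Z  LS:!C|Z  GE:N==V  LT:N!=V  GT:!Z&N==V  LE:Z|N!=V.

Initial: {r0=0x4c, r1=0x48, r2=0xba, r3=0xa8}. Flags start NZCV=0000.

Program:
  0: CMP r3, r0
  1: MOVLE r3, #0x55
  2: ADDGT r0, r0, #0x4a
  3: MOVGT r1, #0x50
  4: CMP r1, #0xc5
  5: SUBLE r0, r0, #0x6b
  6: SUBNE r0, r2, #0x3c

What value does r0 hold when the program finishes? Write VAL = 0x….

VAL = 0x7e

[0] flags=0011 → (cmp)
[1] flags=0011 LE?T → r3=0x55
[2] flags=0011 GT?F → skip
[3] flags=0011 GT?F → skip
[4] flags=1001 → (cmp)
[5] flags=1001 LE?F → skip
[6] flags=1001 NE?T → r0=0x7e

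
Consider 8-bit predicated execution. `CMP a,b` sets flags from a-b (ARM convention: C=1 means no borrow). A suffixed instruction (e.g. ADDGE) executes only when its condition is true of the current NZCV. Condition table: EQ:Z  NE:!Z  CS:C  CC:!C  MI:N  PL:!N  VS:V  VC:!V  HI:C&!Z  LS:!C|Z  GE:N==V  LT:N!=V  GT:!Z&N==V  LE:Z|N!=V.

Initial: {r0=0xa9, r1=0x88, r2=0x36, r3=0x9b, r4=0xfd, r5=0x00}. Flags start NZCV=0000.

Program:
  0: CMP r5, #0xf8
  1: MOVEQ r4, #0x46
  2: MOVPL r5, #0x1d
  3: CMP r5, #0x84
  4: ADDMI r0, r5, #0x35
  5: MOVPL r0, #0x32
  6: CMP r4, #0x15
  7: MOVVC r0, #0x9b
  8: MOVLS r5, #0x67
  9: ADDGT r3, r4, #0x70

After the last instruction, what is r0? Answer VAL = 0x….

VAL = 0x9b

0: ✓ CMP  NZCV=0000
1: · MOVEQ
2: ✓ MOVPL  r5←0x1d
3: ✓ CMP  NZCV=1001
4: ✓ ADDMI  r0←0x52
5: · MOVPL
6: ✓ CMP  NZCV=1010
7: ✓ MOVVC  r0←0x9b
8: · MOVLS
9: · ADDGT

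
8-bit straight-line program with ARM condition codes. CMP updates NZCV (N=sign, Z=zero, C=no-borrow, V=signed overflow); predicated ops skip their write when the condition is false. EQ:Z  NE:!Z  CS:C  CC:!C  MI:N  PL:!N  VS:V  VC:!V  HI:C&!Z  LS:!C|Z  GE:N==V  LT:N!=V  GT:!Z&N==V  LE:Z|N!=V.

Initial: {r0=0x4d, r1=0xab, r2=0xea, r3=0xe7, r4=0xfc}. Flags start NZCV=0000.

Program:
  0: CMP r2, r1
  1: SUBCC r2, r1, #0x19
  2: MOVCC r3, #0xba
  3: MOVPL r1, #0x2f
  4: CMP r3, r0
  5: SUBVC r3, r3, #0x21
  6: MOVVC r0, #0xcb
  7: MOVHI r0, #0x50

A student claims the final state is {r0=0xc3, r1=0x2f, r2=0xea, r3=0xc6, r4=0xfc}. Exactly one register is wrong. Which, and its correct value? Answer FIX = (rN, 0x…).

FIX = (r0, 0x50)

[0] flags=0010 → (cmp)
[1] flags=0010 CC?F → skip
[2] flags=0010 CC?F → skip
[3] flags=0010 PL?T → r1=0x2f
[4] flags=1010 → (cmp)
[5] flags=1010 VC?T → r3=0xc6
[6] flags=1010 VC?T → r0=0xcb
[7] flags=1010 HI?T → r0=0x50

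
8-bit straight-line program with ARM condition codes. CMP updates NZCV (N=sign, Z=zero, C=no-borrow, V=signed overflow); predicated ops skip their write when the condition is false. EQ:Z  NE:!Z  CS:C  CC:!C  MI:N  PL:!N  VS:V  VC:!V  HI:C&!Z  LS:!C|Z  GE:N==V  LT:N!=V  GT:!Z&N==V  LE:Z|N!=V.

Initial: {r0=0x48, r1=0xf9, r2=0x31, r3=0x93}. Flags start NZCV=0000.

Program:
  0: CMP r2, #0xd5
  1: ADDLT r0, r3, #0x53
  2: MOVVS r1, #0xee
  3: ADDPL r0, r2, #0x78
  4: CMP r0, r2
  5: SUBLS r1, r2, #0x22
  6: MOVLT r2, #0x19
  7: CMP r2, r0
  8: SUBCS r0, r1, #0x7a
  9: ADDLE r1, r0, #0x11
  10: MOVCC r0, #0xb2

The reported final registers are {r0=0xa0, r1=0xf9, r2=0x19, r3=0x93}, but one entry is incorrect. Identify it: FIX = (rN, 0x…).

FIX = (r0, 0xb2)

[0] flags=0000 → (cmp)
[1] flags=0000 LT?F → skip
[2] flags=0000 VS?F → skip
[3] flags=0000 PL?T → r0=0xa9
[4] flags=0011 → (cmp)
[5] flags=0011 LS?F → skip
[6] flags=0011 LT?T → r2=0x19
[7] flags=0000 → (cmp)
[8] flags=0000 CS?F → skip
[9] flags=0000 LE?F → skip
[10] flags=0000 CC?T → r0=0xb2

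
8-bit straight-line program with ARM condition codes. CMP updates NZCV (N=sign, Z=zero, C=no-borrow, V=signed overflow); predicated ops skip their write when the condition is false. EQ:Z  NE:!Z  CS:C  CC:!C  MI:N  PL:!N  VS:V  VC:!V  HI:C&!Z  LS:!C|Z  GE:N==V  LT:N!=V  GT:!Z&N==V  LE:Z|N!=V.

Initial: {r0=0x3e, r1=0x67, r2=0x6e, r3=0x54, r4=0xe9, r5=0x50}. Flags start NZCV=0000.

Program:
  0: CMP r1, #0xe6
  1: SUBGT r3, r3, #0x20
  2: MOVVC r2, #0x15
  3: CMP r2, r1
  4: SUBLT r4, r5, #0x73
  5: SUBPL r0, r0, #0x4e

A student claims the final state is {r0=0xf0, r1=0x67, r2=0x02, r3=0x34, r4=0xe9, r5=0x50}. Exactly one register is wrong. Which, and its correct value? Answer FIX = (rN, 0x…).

[0] flags=1001 → (cmp)
[1] flags=1001 GT?T → r3=0x34
[2] flags=1001 VC?F → skip
[3] flags=0010 → (cmp)
[4] flags=0010 LT?F → skip
[5] flags=0010 PL?T → r0=0xf0

FIX = (r2, 0x6e)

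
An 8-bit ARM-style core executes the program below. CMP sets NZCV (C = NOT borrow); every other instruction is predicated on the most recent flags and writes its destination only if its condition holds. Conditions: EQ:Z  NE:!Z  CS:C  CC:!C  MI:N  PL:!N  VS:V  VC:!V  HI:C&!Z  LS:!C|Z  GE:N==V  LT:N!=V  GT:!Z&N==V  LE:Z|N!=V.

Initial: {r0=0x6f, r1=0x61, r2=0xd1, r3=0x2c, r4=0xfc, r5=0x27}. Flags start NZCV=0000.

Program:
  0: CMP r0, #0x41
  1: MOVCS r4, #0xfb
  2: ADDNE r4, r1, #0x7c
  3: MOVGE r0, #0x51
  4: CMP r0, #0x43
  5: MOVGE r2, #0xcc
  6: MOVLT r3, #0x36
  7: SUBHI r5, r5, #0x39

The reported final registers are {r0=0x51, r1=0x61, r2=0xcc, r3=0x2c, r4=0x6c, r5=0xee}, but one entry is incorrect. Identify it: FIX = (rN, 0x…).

[0] flags=0010 → (cmp)
[1] flags=0010 CS?T → r4=0xfb
[2] flags=0010 NE?T → r4=0xdd
[3] flags=0010 GE?T → r0=0x51
[4] flags=0010 → (cmp)
[5] flags=0010 GE?T → r2=0xcc
[6] flags=0010 LT?F → skip
[7] flags=0010 HI?T → r5=0xee

FIX = (r4, 0xdd)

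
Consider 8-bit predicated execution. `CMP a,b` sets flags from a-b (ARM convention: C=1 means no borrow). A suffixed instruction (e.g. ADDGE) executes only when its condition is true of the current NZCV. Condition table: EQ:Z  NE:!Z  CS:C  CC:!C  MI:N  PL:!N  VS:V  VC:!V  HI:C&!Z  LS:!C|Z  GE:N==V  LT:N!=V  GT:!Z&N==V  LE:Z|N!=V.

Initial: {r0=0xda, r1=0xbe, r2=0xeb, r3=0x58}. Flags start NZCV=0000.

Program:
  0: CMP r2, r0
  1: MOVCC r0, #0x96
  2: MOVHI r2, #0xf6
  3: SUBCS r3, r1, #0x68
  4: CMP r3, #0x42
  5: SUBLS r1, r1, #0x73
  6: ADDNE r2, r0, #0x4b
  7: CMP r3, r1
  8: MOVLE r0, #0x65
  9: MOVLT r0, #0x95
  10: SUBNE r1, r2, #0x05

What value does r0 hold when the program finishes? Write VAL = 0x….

VAL = 0xda

[0] flags=0010 → (cmp)
[1] flags=0010 CC?F → skip
[2] flags=0010 HI?T → r2=0xf6
[3] flags=0010 CS?T → r3=0x56
[4] flags=0010 → (cmp)
[5] flags=0010 LS?F → skip
[6] flags=0010 NE?T → r2=0x25
[7] flags=1001 → (cmp)
[8] flags=1001 LE?F → skip
[9] flags=1001 LT?F → skip
[10] flags=1001 NE?T → r1=0x20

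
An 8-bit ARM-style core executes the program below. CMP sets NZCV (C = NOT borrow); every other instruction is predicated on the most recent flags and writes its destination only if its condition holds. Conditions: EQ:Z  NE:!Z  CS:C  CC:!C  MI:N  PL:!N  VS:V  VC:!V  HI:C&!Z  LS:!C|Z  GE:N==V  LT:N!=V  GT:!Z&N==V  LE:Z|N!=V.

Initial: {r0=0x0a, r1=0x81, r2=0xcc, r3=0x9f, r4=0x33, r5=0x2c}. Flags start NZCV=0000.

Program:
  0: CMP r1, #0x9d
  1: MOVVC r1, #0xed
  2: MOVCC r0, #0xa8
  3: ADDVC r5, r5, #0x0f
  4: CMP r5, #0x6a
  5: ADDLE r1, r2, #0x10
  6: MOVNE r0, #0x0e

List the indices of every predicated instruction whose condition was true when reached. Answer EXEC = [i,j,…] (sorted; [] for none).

0: ✓ CMP  NZCV=1000
1: ✓ MOVVC  r1←0xed
2: ✓ MOVCC  r0←0xa8
3: ✓ ADDVC  r5←0x3b
4: ✓ CMP  NZCV=1000
5: ✓ ADDLE  r1←0xdc
6: ✓ MOVNE  r0←0x0e

EXEC = [1,2,3,5,6]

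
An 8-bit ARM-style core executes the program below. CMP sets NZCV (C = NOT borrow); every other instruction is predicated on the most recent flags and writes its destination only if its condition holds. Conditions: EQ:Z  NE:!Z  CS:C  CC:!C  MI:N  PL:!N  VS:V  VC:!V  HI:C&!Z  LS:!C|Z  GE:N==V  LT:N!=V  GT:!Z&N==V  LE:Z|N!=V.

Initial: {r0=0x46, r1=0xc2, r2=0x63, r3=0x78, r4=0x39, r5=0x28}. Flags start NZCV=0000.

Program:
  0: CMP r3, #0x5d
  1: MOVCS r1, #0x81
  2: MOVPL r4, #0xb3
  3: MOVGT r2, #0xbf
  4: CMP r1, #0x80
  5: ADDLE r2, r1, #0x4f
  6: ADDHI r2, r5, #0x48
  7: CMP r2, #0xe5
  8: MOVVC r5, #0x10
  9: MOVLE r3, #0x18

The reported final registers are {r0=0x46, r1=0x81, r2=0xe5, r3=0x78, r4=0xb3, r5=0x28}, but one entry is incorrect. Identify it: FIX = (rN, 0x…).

[0] flags=0010 → (cmp)
[1] flags=0010 CS?T → r1=0x81
[2] flags=0010 PL?T → r4=0xb3
[3] flags=0010 GT?T → r2=0xbf
[4] flags=0010 → (cmp)
[5] flags=0010 LE?F → skip
[6] flags=0010 HI?T → r2=0x70
[7] flags=1001 → (cmp)
[8] flags=1001 VC?F → skip
[9] flags=1001 LE?F → skip

FIX = (r2, 0x70)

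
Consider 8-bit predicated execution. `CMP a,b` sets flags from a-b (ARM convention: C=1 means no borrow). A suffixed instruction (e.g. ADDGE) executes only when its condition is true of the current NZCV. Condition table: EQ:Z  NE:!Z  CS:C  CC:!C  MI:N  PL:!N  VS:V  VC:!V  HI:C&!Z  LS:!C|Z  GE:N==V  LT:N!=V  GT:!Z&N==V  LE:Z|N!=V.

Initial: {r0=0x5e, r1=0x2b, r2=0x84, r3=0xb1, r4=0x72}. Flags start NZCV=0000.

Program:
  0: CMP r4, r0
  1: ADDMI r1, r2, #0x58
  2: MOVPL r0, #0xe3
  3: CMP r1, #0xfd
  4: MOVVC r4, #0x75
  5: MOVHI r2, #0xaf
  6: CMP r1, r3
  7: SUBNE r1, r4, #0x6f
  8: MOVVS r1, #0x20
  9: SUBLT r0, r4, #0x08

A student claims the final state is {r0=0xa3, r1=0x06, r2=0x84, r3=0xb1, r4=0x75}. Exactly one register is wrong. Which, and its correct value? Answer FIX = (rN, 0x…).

[0] flags=0010 → (cmp)
[1] flags=0010 MI?F → skip
[2] flags=0010 PL?T → r0=0xe3
[3] flags=0000 → (cmp)
[4] flags=0000 VC?T → r4=0x75
[5] flags=0000 HI?F → skip
[6] flags=0000 → (cmp)
[7] flags=0000 NE?T → r1=0x06
[8] flags=0000 VS?F → skip
[9] flags=0000 LT?F → skip

FIX = (r0, 0xe3)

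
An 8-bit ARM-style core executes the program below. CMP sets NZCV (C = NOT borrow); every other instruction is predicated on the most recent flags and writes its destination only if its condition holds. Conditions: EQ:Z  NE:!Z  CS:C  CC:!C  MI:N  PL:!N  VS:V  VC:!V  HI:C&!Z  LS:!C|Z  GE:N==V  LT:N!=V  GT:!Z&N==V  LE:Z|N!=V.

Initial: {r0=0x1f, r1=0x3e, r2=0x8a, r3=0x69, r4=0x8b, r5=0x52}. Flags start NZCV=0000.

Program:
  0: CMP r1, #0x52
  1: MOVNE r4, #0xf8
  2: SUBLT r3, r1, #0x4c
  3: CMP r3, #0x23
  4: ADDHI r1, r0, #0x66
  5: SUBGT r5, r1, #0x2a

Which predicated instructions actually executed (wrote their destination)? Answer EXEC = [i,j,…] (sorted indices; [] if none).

EXEC = [1,2,4]

[0] flags=1000 → (cmp)
[1] flags=1000 NE?T → r4=0xf8
[2] flags=1000 LT?T → r3=0xf2
[3] flags=1010 → (cmp)
[4] flags=1010 HI?T → r1=0x85
[5] flags=1010 GT?F → skip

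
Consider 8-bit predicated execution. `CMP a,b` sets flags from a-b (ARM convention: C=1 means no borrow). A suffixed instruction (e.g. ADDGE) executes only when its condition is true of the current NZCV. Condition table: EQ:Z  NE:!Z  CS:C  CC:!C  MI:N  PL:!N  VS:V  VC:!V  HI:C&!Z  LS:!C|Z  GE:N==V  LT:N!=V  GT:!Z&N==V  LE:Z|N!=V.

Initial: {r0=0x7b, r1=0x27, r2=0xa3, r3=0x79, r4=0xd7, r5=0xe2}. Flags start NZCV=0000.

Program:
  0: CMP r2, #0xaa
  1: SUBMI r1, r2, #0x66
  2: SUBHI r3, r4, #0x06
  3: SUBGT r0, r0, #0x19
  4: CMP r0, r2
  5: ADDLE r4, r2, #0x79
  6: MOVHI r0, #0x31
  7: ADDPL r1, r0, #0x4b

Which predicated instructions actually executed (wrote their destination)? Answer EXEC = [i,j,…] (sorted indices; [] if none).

[0] flags=1000 → (cmp)
[1] flags=1000 MI?T → r1=0x3d
[2] flags=1000 HI?F → skip
[3] flags=1000 GT?F → skip
[4] flags=1001 → (cmp)
[5] flags=1001 LE?F → skip
[6] flags=1001 HI?F → skip
[7] flags=1001 PL?F → skip

EXEC = [1]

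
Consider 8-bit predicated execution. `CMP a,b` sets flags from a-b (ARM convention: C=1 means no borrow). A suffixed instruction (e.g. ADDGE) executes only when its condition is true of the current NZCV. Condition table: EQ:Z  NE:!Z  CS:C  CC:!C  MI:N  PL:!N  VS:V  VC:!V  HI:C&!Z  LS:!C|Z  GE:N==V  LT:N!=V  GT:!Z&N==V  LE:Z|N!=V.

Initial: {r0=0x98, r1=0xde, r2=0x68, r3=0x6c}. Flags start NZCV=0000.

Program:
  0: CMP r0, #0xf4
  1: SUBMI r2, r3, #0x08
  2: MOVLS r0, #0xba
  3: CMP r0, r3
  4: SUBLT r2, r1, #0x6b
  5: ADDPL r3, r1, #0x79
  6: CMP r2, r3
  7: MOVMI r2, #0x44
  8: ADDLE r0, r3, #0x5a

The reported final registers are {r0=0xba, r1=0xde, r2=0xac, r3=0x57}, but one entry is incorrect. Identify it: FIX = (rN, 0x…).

0: ✓ CMP  NZCV=1000
1: ✓ SUBMI  r2←0x64
2: ✓ MOVLS  r0←0xba
3: ✓ CMP  NZCV=0011
4: ✓ SUBLT  r2←0x73
5: ✓ ADDPL  r3←0x57
6: ✓ CMP  NZCV=0010
7: · MOVMI
8: · ADDLE

FIX = (r2, 0x73)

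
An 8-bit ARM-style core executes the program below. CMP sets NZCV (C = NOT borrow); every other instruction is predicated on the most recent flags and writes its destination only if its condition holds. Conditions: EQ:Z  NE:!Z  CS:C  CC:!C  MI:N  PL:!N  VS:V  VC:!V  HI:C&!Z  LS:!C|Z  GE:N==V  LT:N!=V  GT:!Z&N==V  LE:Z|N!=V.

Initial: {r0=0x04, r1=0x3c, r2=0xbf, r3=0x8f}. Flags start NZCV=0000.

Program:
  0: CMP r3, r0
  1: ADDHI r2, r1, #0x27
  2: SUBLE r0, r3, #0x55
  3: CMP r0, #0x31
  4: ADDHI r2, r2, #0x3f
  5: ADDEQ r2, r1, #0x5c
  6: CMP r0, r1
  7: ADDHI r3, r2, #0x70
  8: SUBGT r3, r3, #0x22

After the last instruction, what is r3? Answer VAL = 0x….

0: ✓ CMP  NZCV=1010
1: ✓ ADDHI  r2←0x63
2: ✓ SUBLE  r0←0x3a
3: ✓ CMP  NZCV=0010
4: ✓ ADDHI  r2←0xa2
5: · ADDEQ
6: ✓ CMP  NZCV=1000
7: · ADDHI
8: · SUBGT

VAL = 0x8f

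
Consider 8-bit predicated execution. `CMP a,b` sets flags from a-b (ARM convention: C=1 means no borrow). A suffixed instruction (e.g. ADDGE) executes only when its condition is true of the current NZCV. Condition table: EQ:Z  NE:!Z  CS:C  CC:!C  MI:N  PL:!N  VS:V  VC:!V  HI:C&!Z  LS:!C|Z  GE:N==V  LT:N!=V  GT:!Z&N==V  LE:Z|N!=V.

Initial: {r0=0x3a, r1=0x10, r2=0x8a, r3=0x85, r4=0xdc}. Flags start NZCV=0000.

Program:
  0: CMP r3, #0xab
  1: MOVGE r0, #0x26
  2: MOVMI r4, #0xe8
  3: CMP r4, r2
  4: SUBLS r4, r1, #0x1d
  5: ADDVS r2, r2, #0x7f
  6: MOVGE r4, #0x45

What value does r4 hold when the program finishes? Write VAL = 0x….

VAL = 0x45

0: ✓ CMP  NZCV=1000
1: · MOVGE
2: ✓ MOVMI  r4←0xe8
3: ✓ CMP  NZCV=0010
4: · SUBLS
5: · ADDVS
6: ✓ MOVGE  r4←0x45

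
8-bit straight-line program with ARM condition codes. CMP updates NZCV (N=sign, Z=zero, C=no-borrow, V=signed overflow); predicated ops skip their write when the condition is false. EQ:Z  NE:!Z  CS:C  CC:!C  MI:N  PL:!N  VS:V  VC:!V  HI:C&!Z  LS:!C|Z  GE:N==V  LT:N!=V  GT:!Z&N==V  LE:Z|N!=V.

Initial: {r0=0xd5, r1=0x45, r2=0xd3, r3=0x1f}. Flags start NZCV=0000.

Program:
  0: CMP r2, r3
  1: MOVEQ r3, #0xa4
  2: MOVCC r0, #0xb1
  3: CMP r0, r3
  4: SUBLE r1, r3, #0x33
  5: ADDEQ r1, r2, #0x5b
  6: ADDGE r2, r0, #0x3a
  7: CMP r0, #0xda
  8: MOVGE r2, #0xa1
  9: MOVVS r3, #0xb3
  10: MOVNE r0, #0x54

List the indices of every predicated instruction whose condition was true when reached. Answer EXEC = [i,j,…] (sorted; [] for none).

[0] flags=1010 → (cmp)
[1] flags=1010 EQ?F → skip
[2] flags=1010 CC?F → skip
[3] flags=1010 → (cmp)
[4] flags=1010 LE?T → r1=0xec
[5] flags=1010 EQ?F → skip
[6] flags=1010 GE?F → skip
[7] flags=1000 → (cmp)
[8] flags=1000 GE?F → skip
[9] flags=1000 VS?F → skip
[10] flags=1000 NE?T → r0=0x54

EXEC = [4,10]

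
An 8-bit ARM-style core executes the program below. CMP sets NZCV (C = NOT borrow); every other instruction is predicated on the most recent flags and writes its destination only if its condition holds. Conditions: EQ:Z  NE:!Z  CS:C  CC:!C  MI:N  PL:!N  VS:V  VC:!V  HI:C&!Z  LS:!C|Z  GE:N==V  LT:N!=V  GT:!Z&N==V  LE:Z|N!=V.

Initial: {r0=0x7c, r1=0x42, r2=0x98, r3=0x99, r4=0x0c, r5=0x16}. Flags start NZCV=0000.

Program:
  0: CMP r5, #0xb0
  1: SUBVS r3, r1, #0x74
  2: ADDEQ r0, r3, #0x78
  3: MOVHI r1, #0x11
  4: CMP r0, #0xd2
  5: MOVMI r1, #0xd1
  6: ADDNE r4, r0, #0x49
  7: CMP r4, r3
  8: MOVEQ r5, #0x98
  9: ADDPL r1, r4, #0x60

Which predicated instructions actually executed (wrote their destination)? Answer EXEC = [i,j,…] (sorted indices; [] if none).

[0] flags=0000 → (cmp)
[1] flags=0000 VS?F → skip
[2] flags=0000 EQ?F → skip
[3] flags=0000 HI?F → skip
[4] flags=1001 → (cmp)
[5] flags=1001 MI?T → r1=0xd1
[6] flags=1001 NE?T → r4=0xc5
[7] flags=0010 → (cmp)
[8] flags=0010 EQ?F → skip
[9] flags=0010 PL?T → r1=0x25

EXEC = [5,6,9]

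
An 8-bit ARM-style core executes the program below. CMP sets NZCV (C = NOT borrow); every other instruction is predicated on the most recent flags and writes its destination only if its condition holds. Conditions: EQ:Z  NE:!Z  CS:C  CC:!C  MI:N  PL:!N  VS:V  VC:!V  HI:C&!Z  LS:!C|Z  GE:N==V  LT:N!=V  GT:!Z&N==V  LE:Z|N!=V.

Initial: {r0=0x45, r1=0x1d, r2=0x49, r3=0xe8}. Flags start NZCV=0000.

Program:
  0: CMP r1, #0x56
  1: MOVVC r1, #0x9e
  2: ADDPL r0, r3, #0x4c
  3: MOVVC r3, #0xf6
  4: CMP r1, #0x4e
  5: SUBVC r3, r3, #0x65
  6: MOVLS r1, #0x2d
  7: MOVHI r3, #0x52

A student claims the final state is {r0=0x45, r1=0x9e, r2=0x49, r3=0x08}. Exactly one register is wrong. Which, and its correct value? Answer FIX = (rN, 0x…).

[0] flags=1000 → (cmp)
[1] flags=1000 VC?T → r1=0x9e
[2] flags=1000 PL?F → skip
[3] flags=1000 VC?T → r3=0xf6
[4] flags=0011 → (cmp)
[5] flags=0011 VC?F → skip
[6] flags=0011 LS?F → skip
[7] flags=0011 HI?T → r3=0x52

FIX = (r3, 0x52)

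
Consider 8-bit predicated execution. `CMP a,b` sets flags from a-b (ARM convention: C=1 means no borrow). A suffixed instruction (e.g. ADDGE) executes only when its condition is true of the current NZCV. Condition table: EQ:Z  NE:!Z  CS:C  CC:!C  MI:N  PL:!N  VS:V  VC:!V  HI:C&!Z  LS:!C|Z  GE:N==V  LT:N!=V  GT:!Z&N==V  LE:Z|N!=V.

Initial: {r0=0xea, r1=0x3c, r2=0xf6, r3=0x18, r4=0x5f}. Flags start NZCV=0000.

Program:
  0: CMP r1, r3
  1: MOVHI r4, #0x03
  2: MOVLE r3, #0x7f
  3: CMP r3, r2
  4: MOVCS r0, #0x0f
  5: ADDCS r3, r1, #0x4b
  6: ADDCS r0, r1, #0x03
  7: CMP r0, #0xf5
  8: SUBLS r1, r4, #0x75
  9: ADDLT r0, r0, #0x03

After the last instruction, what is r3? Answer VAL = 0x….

[0] flags=0010 → (cmp)
[1] flags=0010 HI?T → r4=0x03
[2] flags=0010 LE?F → skip
[3] flags=0000 → (cmp)
[4] flags=0000 CS?F → skip
[5] flags=0000 CS?F → skip
[6] flags=0000 CS?F → skip
[7] flags=1000 → (cmp)
[8] flags=1000 LS?T → r1=0x8e
[9] flags=1000 LT?T → r0=0xed

VAL = 0x18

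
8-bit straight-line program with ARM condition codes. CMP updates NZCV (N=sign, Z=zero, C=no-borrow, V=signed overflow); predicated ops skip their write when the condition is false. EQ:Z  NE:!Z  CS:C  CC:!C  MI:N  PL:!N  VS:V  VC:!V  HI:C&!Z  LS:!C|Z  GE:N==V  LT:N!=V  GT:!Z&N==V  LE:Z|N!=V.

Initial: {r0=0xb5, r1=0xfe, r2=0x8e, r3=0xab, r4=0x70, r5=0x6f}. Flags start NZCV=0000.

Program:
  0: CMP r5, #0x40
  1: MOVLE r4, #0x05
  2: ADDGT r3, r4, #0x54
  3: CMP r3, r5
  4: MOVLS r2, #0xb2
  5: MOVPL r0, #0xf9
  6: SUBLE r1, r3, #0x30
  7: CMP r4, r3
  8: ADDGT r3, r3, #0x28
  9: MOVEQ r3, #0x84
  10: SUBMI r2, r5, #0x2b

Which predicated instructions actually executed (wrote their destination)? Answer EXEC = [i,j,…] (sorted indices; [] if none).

[0] flags=0010 → (cmp)
[1] flags=0010 LE?F → skip
[2] flags=0010 GT?T → r3=0xc4
[3] flags=0011 → (cmp)
[4] flags=0011 LS?F → skip
[5] flags=0011 PL?T → r0=0xf9
[6] flags=0011 LE?T → r1=0x94
[7] flags=1001 → (cmp)
[8] flags=1001 GT?T → r3=0xec
[9] flags=1001 EQ?F → skip
[10] flags=1001 MI?T → r2=0x44

EXEC = [2,5,6,8,10]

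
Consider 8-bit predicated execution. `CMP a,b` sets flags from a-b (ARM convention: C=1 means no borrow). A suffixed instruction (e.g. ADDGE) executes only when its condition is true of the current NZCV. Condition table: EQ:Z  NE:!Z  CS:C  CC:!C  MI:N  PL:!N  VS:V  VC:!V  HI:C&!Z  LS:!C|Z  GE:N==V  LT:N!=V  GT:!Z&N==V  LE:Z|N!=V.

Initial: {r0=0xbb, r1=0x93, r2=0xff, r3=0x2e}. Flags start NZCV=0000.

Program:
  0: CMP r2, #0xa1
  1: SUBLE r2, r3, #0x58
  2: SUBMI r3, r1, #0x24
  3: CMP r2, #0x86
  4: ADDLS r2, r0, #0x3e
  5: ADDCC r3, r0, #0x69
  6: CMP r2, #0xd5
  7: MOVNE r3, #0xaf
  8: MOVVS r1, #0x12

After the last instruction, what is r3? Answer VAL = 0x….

[0] flags=0010 → (cmp)
[1] flags=0010 LE?F → skip
[2] flags=0010 MI?F → skip
[3] flags=0010 → (cmp)
[4] flags=0010 LS?F → skip
[5] flags=0010 CC?F → skip
[6] flags=0010 → (cmp)
[7] flags=0010 NE?T → r3=0xaf
[8] flags=0010 VS?F → skip

VAL = 0xaf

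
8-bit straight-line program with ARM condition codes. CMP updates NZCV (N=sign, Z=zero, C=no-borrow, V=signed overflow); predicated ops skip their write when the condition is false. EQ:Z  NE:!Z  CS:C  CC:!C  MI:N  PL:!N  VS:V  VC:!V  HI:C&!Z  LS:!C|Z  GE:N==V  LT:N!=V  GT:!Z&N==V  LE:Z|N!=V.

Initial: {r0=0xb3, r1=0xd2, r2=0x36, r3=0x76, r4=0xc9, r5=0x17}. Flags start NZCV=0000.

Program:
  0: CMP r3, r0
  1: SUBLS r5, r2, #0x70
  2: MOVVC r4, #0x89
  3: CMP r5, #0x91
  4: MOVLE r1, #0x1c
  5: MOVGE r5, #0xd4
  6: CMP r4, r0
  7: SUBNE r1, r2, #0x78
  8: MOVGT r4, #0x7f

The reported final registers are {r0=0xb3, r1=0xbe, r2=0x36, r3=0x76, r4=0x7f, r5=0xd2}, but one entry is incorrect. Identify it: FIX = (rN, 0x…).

0: ✓ CMP  NZCV=1001
1: ✓ SUBLS  r5←0xc6
2: · MOVVC
3: ✓ CMP  NZCV=0010
4: · MOVLE
5: ✓ MOVGE  r5←0xd4
6: ✓ CMP  NZCV=0010
7: ✓ SUBNE  r1←0xbe
8: ✓ MOVGT  r4←0x7f

FIX = (r5, 0xd4)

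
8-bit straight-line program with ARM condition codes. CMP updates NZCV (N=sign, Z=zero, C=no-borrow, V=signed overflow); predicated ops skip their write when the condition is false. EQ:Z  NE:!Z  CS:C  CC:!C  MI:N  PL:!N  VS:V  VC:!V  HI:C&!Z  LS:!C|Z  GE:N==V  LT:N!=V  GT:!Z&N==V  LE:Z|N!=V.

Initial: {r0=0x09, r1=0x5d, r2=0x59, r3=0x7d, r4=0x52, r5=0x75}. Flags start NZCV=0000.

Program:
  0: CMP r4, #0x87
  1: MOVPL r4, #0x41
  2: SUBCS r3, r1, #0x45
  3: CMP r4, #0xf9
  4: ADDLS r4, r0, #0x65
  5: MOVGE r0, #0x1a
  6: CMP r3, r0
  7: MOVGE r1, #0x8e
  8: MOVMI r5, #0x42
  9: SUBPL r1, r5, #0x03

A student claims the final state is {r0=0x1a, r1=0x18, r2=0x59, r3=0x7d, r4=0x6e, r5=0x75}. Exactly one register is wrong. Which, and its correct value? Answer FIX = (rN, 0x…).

FIX = (r1, 0x72)

0: ✓ CMP  NZCV=1001
1: · MOVPL
2: · SUBCS
3: ✓ CMP  NZCV=0000
4: ✓ ADDLS  r4←0x6e
5: ✓ MOVGE  r0←0x1a
6: ✓ CMP  NZCV=0010
7: ✓ MOVGE  r1←0x8e
8: · MOVMI
9: ✓ SUBPL  r1←0x72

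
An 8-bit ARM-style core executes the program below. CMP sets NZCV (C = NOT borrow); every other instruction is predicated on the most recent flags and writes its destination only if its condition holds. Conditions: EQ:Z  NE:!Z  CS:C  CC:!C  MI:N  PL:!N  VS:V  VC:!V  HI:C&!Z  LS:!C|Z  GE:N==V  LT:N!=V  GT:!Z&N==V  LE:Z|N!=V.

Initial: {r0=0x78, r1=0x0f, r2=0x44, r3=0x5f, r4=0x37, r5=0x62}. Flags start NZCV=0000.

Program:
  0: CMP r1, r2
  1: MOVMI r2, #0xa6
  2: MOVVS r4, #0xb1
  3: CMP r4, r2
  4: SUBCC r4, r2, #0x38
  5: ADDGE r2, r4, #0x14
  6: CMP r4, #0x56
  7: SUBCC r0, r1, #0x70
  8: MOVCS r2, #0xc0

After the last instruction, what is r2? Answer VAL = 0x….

VAL = 0xc0

[0] flags=1000 → (cmp)
[1] flags=1000 MI?T → r2=0xa6
[2] flags=1000 VS?F → skip
[3] flags=1001 → (cmp)
[4] flags=1001 CC?T → r4=0x6e
[5] flags=1001 GE?T → r2=0x82
[6] flags=0010 → (cmp)
[7] flags=0010 CC?F → skip
[8] flags=0010 CS?T → r2=0xc0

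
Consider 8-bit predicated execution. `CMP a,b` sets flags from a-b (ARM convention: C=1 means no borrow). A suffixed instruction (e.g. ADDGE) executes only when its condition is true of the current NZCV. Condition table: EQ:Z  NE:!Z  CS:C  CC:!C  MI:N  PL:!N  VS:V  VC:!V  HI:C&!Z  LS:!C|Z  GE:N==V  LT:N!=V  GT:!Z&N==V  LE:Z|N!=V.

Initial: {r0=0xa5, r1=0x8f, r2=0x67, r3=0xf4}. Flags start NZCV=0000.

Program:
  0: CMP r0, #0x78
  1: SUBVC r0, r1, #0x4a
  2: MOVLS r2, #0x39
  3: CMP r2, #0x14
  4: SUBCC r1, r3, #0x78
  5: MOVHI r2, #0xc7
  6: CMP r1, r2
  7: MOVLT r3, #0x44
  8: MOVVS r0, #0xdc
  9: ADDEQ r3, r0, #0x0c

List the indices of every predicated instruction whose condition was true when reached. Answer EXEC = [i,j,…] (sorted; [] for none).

0: ✓ CMP  NZCV=0011
1: · SUBVC
2: · MOVLS
3: ✓ CMP  NZCV=0010
4: · SUBCC
5: ✓ MOVHI  r2←0xc7
6: ✓ CMP  NZCV=1000
7: ✓ MOVLT  r3←0x44
8: · MOVVS
9: · ADDEQ

EXEC = [5,7]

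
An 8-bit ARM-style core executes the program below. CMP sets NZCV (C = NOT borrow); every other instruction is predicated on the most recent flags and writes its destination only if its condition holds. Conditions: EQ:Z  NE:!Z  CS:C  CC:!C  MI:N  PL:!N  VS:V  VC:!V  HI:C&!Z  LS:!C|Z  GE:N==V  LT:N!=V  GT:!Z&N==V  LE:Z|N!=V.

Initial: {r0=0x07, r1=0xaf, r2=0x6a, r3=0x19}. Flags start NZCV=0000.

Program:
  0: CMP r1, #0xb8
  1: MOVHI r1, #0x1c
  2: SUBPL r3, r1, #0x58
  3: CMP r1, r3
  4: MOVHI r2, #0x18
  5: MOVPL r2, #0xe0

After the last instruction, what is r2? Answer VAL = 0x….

VAL = 0x18

0: ✓ CMP  NZCV=1000
1: · MOVHI
2: · SUBPL
3: ✓ CMP  NZCV=1010
4: ✓ MOVHI  r2←0x18
5: · MOVPL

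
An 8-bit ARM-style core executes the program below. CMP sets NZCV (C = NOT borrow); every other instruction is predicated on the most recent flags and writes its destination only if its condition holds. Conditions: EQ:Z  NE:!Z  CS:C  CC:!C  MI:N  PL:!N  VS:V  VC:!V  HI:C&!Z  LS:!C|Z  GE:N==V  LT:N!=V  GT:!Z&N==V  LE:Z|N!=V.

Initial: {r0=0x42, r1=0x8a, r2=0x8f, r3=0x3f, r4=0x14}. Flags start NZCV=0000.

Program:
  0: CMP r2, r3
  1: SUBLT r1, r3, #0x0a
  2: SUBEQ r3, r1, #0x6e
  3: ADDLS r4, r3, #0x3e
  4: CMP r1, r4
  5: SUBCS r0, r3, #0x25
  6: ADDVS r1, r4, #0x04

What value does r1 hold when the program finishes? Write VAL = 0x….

[0] flags=0011 → (cmp)
[1] flags=0011 LT?T → r1=0x35
[2] flags=0011 EQ?F → skip
[3] flags=0011 LS?F → skip
[4] flags=0010 → (cmp)
[5] flags=0010 CS?T → r0=0x1a
[6] flags=0010 VS?F → skip

VAL = 0x35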